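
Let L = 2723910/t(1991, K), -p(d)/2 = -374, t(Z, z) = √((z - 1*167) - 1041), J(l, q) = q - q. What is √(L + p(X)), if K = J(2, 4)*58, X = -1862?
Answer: √(68220592 - 411310410*I*√302)/302 ≈ 198.9 - 197.01*I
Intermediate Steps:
J(l, q) = 0
K = 0 (K = 0*58 = 0)
t(Z, z) = √(-1208 + z) (t(Z, z) = √((z - 167) - 1041) = √((-167 + z) - 1041) = √(-1208 + z))
p(d) = 748 (p(d) = -2*(-374) = 748)
L = -1361955*I*√302/302 (L = 2723910/(√(-1208 + 0)) = 2723910/(√(-1208)) = 2723910/((2*I*√302)) = 2723910*(-I*√302/604) = -1361955*I*√302/302 ≈ -78372.0*I)
√(L + p(X)) = √(-1361955*I*√302/302 + 748) = √(748 - 1361955*I*√302/302)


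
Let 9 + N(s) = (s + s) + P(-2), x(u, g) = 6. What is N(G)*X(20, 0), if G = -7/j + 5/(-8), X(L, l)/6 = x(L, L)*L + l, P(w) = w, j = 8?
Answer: -10080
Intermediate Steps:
X(L, l) = 6*l + 36*L (X(L, l) = 6*(6*L + l) = 6*(l + 6*L) = 6*l + 36*L)
G = -3/2 (G = -7/8 + 5/(-8) = -7*⅛ + 5*(-⅛) = -7/8 - 5/8 = -3/2 ≈ -1.5000)
N(s) = -11 + 2*s (N(s) = -9 + ((s + s) - 2) = -9 + (2*s - 2) = -9 + (-2 + 2*s) = -11 + 2*s)
N(G)*X(20, 0) = (-11 + 2*(-3/2))*(6*0 + 36*20) = (-11 - 3)*(0 + 720) = -14*720 = -10080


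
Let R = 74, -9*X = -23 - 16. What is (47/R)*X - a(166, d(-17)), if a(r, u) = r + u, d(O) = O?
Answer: -32467/222 ≈ -146.25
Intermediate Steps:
X = 13/3 (X = -(-23 - 16)/9 = -1/9*(-39) = 13/3 ≈ 4.3333)
(47/R)*X - a(166, d(-17)) = (47/74)*(13/3) - (166 - 17) = (47*(1/74))*(13/3) - 1*149 = (47/74)*(13/3) - 149 = 611/222 - 149 = -32467/222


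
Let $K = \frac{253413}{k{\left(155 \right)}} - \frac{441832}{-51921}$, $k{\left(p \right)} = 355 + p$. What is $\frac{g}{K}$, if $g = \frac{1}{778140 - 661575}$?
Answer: $\frac{588438}{34665888825101} \approx 1.6975 \cdot 10^{-8}$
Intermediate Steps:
$g = \frac{1}{116565} \approx 8.5789 \cdot 10^{-6}$
$K = \frac{4460930231}{8826570}$ ($K = \frac{253413}{355 + 155} - \frac{441832}{-51921} = \frac{253413}{510} - - \frac{441832}{51921} = 253413 \cdot \frac{1}{510} + \frac{441832}{51921} = \frac{84471}{170} + \frac{441832}{51921} = \frac{4460930231}{8826570} \approx 505.4$)
$\frac{g}{K} = \frac{1}{116565 \cdot \frac{4460930231}{8826570}} = \frac{1}{116565} \cdot \frac{8826570}{4460930231} = \frac{588438}{34665888825101}$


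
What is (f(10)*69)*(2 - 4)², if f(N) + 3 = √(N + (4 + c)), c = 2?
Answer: 276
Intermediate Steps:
f(N) = -3 + √(6 + N) (f(N) = -3 + √(N + (4 + 2)) = -3 + √(N + 6) = -3 + √(6 + N))
(f(10)*69)*(2 - 4)² = ((-3 + √(6 + 10))*69)*(2 - 4)² = ((-3 + √16)*69)*(-2)² = ((-3 + 4)*69)*4 = (1*69)*4 = 69*4 = 276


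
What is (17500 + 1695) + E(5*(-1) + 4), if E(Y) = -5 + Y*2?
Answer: 19188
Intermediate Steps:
E(Y) = -5 + 2*Y
(17500 + 1695) + E(5*(-1) + 4) = (17500 + 1695) + (-5 + 2*(5*(-1) + 4)) = 19195 + (-5 + 2*(-5 + 4)) = 19195 + (-5 + 2*(-1)) = 19195 + (-5 - 2) = 19195 - 7 = 19188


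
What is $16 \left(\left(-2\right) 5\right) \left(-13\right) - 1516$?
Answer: $564$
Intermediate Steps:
$16 \left(\left(-2\right) 5\right) \left(-13\right) - 1516 = 16 \left(-10\right) \left(-13\right) - 1516 = \left(-160\right) \left(-13\right) - 1516 = 2080 - 1516 = 564$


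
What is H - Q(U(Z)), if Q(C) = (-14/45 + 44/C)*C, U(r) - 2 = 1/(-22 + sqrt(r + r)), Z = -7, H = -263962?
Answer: -2958180412/11205 - 7*I*sqrt(14)/11205 ≈ -2.6401e+5 - 0.0023375*I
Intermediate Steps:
U(r) = 2 + 1/(-22 + sqrt(2)*sqrt(r)) (U(r) = 2 + 1/(-22 + sqrt(r + r)) = 2 + 1/(-22 + sqrt(2*r)) = 2 + 1/(-22 + sqrt(2)*sqrt(r)))
Q(C) = C*(-14/45 + 44/C) (Q(C) = (-14*1/45 + 44/C)*C = (-14/45 + 44/C)*C = C*(-14/45 + 44/C))
H - Q(U(Z)) = -263962 - (44 - 14*(-43 + 2*sqrt(2)*sqrt(-7))/(45*(-22 + sqrt(2)*sqrt(-7)))) = -263962 - (44 - 14*(-43 + 2*sqrt(2)*(I*sqrt(7)))/(45*(-22 + sqrt(2)*(I*sqrt(7))))) = -263962 - (44 - 14*(-43 + 2*I*sqrt(14))/(45*(-22 + I*sqrt(14)))) = -263962 + (-44 + 14*(-43 + 2*I*sqrt(14))/(45*(-22 + I*sqrt(14)))) = -264006 + 14*(-43 + 2*I*sqrt(14))/(45*(-22 + I*sqrt(14)))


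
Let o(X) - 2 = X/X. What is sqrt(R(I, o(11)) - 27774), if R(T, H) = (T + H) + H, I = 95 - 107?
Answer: 2*I*sqrt(6945) ≈ 166.67*I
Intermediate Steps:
I = -12
o(X) = 3 (o(X) = 2 + X/X = 2 + 1 = 3)
R(T, H) = T + 2*H (R(T, H) = (H + T) + H = T + 2*H)
sqrt(R(I, o(11)) - 27774) = sqrt((-12 + 2*3) - 27774) = sqrt((-12 + 6) - 27774) = sqrt(-6 - 27774) = sqrt(-27780) = 2*I*sqrt(6945)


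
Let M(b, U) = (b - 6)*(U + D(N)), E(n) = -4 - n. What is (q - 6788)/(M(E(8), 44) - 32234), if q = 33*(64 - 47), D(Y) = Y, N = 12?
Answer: 6227/33242 ≈ 0.18732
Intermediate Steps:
q = 561 (q = 33*17 = 561)
M(b, U) = (-6 + b)*(12 + U) (M(b, U) = (b - 6)*(U + 12) = (-6 + b)*(12 + U))
(q - 6788)/(M(E(8), 44) - 32234) = (561 - 6788)/((-72 - 6*44 + 12*(-4 - 1*8) + 44*(-4 - 1*8)) - 32234) = -6227/((-72 - 264 + 12*(-4 - 8) + 44*(-4 - 8)) - 32234) = -6227/((-72 - 264 + 12*(-12) + 44*(-12)) - 32234) = -6227/((-72 - 264 - 144 - 528) - 32234) = -6227/(-1008 - 32234) = -6227/(-33242) = -6227*(-1/33242) = 6227/33242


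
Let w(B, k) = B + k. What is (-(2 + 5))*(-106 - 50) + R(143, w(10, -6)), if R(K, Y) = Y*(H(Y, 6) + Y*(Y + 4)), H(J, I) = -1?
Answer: 1216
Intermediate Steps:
R(K, Y) = Y*(-1 + Y*(4 + Y)) (R(K, Y) = Y*(-1 + Y*(Y + 4)) = Y*(-1 + Y*(4 + Y)))
(-(2 + 5))*(-106 - 50) + R(143, w(10, -6)) = (-(2 + 5))*(-106 - 50) + (10 - 6)*(-1 + (10 - 6)² + 4*(10 - 6)) = -1*7*(-156) + 4*(-1 + 4² + 4*4) = -7*(-156) + 4*(-1 + 16 + 16) = 1092 + 4*31 = 1092 + 124 = 1216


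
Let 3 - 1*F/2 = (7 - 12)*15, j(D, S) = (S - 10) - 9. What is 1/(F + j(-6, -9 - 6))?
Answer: 1/122 ≈ 0.0081967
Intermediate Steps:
j(D, S) = -19 + S (j(D, S) = (-10 + S) - 9 = -19 + S)
F = 156 (F = 6 - 2*(7 - 12)*15 = 6 - (-10)*15 = 6 - 2*(-75) = 6 + 150 = 156)
1/(F + j(-6, -9 - 6)) = 1/(156 + (-19 + (-9 - 6))) = 1/(156 + (-19 - 15)) = 1/(156 - 34) = 1/122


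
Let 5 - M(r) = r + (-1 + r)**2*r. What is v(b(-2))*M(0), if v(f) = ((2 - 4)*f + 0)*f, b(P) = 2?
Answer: -40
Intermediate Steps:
M(r) = 5 - r - r*(-1 + r)**2 (M(r) = 5 - (r + (-1 + r)**2*r) = 5 - (r + r*(-1 + r)**2) = 5 + (-r - r*(-1 + r)**2) = 5 - r - r*(-1 + r)**2)
v(f) = -2*f**2 (v(f) = (-2*f + 0)*f = (-2*f)*f = -2*f**2)
v(b(-2))*M(0) = (-2*2**2)*(5 - 1*0 - 1*0*(-1 + 0)**2) = (-2*4)*(5 + 0 - 1*0*(-1)**2) = -8*(5 + 0 - 1*0*1) = -8*(5 + 0 + 0) = -8*5 = -40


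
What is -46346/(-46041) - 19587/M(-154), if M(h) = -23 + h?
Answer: 303336103/2716419 ≈ 111.67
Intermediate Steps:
-46346/(-46041) - 19587/M(-154) = -46346/(-46041) - 19587/(-23 - 154) = -46346*(-1/46041) - 19587/(-177) = 46346/46041 - 19587*(-1/177) = 46346/46041 + 6529/59 = 303336103/2716419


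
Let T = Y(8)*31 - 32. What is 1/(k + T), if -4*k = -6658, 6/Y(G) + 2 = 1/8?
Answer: 10/15333 ≈ 0.00065219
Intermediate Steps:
Y(G) = -16/5 (Y(G) = 6/(-2 + 1/8) = 6/(-15/8) = 6*(-8/15) = -16/5)
k = 3329/2 (k = -1/4*(-6658) = 3329/2 ≈ 1664.5)
T = -656/5 (T = -16/5*31 - 32 = -496/5 - 32 = -656/5 ≈ -131.20)
1/(k + T) = 1/(3329/2 - 656/5) = 1/(15333/10) = 10/15333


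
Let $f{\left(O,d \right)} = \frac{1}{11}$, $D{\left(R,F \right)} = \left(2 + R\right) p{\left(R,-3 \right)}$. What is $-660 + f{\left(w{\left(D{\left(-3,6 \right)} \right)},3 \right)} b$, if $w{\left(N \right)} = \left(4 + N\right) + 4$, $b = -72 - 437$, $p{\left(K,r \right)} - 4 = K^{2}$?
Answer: $- \frac{7769}{11} \approx -706.27$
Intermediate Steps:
$p{\left(K,r \right)} = 4 + K^{2}$
$D{\left(R,F \right)} = \left(2 + R\right) \left(4 + R^{2}\right)$
$b = -509$ ($b = -72 - 437 = -509$)
$w{\left(N \right)} = 8 + N$
$f{\left(O,d \right)} = \frac{1}{11}$
$-660 + f{\left(w{\left(D{\left(-3,6 \right)} \right)},3 \right)} b = -660 + \frac{1}{11} \left(-509\right) = -660 - \frac{509}{11} = - \frac{7769}{11}$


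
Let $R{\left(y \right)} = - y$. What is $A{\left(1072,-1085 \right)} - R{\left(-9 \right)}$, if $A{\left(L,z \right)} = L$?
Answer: $1063$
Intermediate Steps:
$A{\left(1072,-1085 \right)} - R{\left(-9 \right)} = 1072 - \left(-1\right) \left(-9\right) = 1072 - 9 = 1063$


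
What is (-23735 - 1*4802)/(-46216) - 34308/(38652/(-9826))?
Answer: 1298416469021/148861736 ≈ 8722.3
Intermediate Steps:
(-23735 - 1*4802)/(-46216) - 34308/(38652/(-9826)) = (-23735 - 4802)*(-1/46216) - 34308/(38652*(-1/9826)) = -28537*(-1/46216) - 34308/(-19326/4913) = 28537/46216 - 34308*(-4913/19326) = 28537/46216 + 28092534/3221 = 1298416469021/148861736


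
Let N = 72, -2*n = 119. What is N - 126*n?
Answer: 7569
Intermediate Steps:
n = -119/2 (n = -1/2*119 = -119/2 ≈ -59.500)
N - 126*n = 72 - 126*(-119/2) = 72 + 7497 = 7569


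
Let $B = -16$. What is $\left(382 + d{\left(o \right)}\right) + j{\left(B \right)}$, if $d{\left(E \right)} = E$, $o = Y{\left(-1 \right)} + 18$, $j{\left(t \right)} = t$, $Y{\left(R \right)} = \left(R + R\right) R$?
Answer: $386$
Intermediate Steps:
$Y{\left(R \right)} = 2 R^{2}$ ($Y{\left(R \right)} = 2 R R = 2 R^{2}$)
$o = 20$ ($o = 2 \left(-1\right)^{2} + 18 = 2 \cdot 1 + 18 = 2 + 18 = 20$)
$\left(382 + d{\left(o \right)}\right) + j{\left(B \right)} = \left(382 + 20\right) - 16 = 402 - 16 = 386$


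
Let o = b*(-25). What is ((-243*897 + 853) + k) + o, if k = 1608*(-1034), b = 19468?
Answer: -2366490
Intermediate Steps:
o = -486700 (o = 19468*(-25) = -486700)
k = -1662672
((-243*897 + 853) + k) + o = ((-243*897 + 853) - 1662672) - 486700 = ((-217971 + 853) - 1662672) - 486700 = (-217118 - 1662672) - 486700 = -1879790 - 486700 = -2366490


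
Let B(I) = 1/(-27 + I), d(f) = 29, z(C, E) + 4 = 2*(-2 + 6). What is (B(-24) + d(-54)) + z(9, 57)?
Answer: 1682/51 ≈ 32.980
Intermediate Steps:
z(C, E) = 4 (z(C, E) = -4 + 2*(-2 + 6) = -4 + 2*4 = -4 + 8 = 4)
(B(-24) + d(-54)) + z(9, 57) = (1/(-27 - 24) + 29) + 4 = (1/(-51) + 29) + 4 = (-1/51 + 29) + 4 = 1478/51 + 4 = 1682/51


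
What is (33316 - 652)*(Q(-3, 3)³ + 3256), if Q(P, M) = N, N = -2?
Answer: 106092672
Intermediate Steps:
Q(P, M) = -2
(33316 - 652)*(Q(-3, 3)³ + 3256) = (33316 - 652)*((-2)³ + 3256) = 32664*(-8 + 3256) = 32664*3248 = 106092672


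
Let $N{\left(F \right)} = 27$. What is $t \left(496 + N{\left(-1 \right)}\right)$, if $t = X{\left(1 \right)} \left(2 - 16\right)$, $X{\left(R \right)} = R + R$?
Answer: $-14644$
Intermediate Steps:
$X{\left(R \right)} = 2 R$
$t = -28$ ($t = 2 \cdot 1 \left(2 - 16\right) = 2 \left(-14\right) = -28$)
$t \left(496 + N{\left(-1 \right)}\right) = - 28 \left(496 + 27\right) = \left(-28\right) 523 = -14644$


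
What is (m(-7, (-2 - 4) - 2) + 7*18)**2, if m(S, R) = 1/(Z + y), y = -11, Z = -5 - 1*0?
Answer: 4060225/256 ≈ 15860.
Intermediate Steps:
Z = -5 (Z = -5 + 0 = -5)
m(S, R) = -1/16 (m(S, R) = 1/(-5 - 11) = 1/(-16) = -1/16)
(m(-7, (-2 - 4) - 2) + 7*18)**2 = (-1/16 + 7*18)**2 = (-1/16 + 126)**2 = (2015/16)**2 = 4060225/256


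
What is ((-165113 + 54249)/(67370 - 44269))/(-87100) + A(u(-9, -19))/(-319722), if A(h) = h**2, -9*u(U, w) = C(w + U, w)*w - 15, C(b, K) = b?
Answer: -791331839227/77083207735950 ≈ -0.010266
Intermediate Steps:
u(U, w) = 5/3 - w*(U + w)/9 (u(U, w) = -((w + U)*w - 15)/9 = -((U + w)*w - 15)/9 = -(w*(U + w) - 15)/9 = -(-15 + w*(U + w))/9 = 5/3 - w*(U + w)/9)
((-165113 + 54249)/(67370 - 44269))/(-87100) + A(u(-9, -19))/(-319722) = ((-165113 + 54249)/(67370 - 44269))/(-87100) + (5/3 - 1/9*(-19)*(-9 - 19))**2/(-319722) = -110864/23101*(-1/87100) + (5/3 - 1/9*(-19)*(-28))**2*(-1/319722) = -110864*1/23101*(-1/87100) + (5/3 - 532/9)**2*(-1/319722) = -8528/1777*(-1/87100) + (-517/9)**2*(-1/319722) = 164/2976475 + (267289/81)*(-1/319722) = 164/2976475 - 267289/25897482 = -791331839227/77083207735950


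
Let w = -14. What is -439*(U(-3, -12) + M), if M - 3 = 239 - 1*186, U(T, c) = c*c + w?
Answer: -81654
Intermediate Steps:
U(T, c) = -14 + c**2 (U(T, c) = c*c - 14 = c**2 - 14 = -14 + c**2)
M = 56 (M = 3 + (239 - 1*186) = 3 + (239 - 186) = 3 + 53 = 56)
-439*(U(-3, -12) + M) = -439*((-14 + (-12)**2) + 56) = -439*((-14 + 144) + 56) = -439*(130 + 56) = -439*186 = -81654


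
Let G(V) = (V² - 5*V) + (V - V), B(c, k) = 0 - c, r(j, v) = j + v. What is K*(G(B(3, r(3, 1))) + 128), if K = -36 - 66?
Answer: -15504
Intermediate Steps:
B(c, k) = -c
K = -102
G(V) = V² - 5*V (G(V) = (V² - 5*V) + 0 = V² - 5*V)
K*(G(B(3, r(3, 1))) + 128) = -102*((-1*3)*(-5 - 1*3) + 128) = -102*(-3*(-5 - 3) + 128) = -102*(-3*(-8) + 128) = -102*(24 + 128) = -102*152 = -15504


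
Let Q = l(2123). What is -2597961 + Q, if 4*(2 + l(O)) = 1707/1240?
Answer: -12885894773/4960 ≈ -2.5980e+6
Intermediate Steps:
l(O) = -8213/4960 (l(O) = -2 + (1707/1240)/4 = -2 + (1707*(1/1240))/4 = -2 + (1/4)*(1707/1240) = -2 + 1707/4960 = -8213/4960)
Q = -8213/4960 ≈ -1.6558
-2597961 + Q = -2597961 - 8213/4960 = -12885894773/4960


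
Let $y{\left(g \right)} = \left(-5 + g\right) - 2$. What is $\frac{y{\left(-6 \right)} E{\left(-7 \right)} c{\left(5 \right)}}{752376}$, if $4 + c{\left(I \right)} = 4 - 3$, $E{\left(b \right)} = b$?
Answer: $- \frac{91}{250792} \approx -0.00036285$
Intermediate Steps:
$c{\left(I \right)} = -3$ ($c{\left(I \right)} = -4 + \left(4 - 3\right) = -4 + 1 = -3$)
$y{\left(g \right)} = -7 + g$
$\frac{y{\left(-6 \right)} E{\left(-7 \right)} c{\left(5 \right)}}{752376} = \frac{\left(-7 - 6\right) \left(-7\right) \left(-3\right)}{752376} = \left(-13\right) \left(-7\right) \left(-3\right) \frac{1}{752376} = 91 \left(-3\right) \frac{1}{752376} = \left(-273\right) \frac{1}{752376} = - \frac{91}{250792}$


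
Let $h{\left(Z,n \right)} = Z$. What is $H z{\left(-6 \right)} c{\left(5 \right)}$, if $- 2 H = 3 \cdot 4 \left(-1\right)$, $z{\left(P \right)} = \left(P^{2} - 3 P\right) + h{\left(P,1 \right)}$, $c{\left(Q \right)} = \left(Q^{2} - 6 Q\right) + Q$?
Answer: $0$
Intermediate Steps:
$c{\left(Q \right)} = Q^{2} - 5 Q$
$z{\left(P \right)} = P^{2} - 2 P$ ($z{\left(P \right)} = \left(P^{2} - 3 P\right) + P = P^{2} - 2 P$)
$H = 6$ ($H = - \frac{3 \cdot 4 \left(-1\right)}{2} = - \frac{12 \left(-1\right)}{2} = \left(- \frac{1}{2}\right) \left(-12\right) = 6$)
$H z{\left(-6 \right)} c{\left(5 \right)} = 6 \left(- 6 \left(-2 - 6\right)\right) 5 \left(-5 + 5\right) = 6 \left(\left(-6\right) \left(-8\right)\right) 5 \cdot 0 = 6 \cdot 48 \cdot 0 = 288 \cdot 0 = 0$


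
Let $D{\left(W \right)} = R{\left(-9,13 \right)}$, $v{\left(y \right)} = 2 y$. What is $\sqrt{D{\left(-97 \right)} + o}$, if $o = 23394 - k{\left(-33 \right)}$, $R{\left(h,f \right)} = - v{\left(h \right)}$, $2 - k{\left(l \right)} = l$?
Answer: $\sqrt{23377} \approx 152.9$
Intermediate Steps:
$k{\left(l \right)} = 2 - l$
$R{\left(h,f \right)} = - 2 h$
$D{\left(W \right)} = 18$ ($D{\left(W \right)} = \left(-2\right) \left(-9\right) = 18$)
$o = 23359$ ($o = 23394 - \left(2 - -33\right) = 23394 - \left(2 + 33\right) = 23394 - 35 = 23359$)
$\sqrt{D{\left(-97 \right)} + o} = \sqrt{18 + 23359} = \sqrt{23377}$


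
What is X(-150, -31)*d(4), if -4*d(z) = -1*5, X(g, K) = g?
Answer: -375/2 ≈ -187.50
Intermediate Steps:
d(z) = 5/4 (d(z) = -(-1)*5/4 = -¼*(-5) = 5/4)
X(-150, -31)*d(4) = -150*5/4 = -375/2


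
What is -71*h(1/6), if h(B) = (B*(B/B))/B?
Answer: -71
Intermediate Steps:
h(B) = 1 (h(B) = (B*1)/B = B/B = 1)
-71*h(1/6) = -71*1 = -71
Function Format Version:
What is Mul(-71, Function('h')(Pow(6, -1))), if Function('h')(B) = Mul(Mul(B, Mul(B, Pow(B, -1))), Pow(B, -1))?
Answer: -71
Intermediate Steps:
Function('h')(B) = 1 (Function('h')(B) = Mul(Mul(B, 1), Pow(B, -1)) = Mul(B, Pow(B, -1)) = 1)
Mul(-71, Function('h')(Pow(6, -1))) = Mul(-71, 1) = -71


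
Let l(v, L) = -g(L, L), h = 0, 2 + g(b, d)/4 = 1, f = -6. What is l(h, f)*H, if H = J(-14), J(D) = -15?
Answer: -60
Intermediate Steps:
H = -15
g(b, d) = -4 (g(b, d) = -8 + 4*1 = -8 + 4 = -4)
l(v, L) = 4 (l(v, L) = -1*(-4) = 4)
l(h, f)*H = 4*(-15) = -60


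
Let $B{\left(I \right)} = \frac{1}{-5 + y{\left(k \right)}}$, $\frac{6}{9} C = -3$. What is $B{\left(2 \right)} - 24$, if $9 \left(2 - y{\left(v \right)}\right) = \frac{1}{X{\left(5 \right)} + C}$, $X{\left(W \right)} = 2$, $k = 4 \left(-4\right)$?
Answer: $- \frac{3237}{133} \approx -24.338$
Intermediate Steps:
$k = -16$
$C = - \frac{9}{2}$ ($C = \frac{3}{2} \left(-3\right) = - \frac{9}{2} \approx -4.5$)
$y{\left(v \right)} = \frac{92}{45}$ ($y{\left(v \right)} = 2 - \frac{1}{9 \left(2 - \frac{9}{2}\right)} = 2 - \frac{1}{9 \left(- \frac{5}{2}\right)} = 2 - - \frac{2}{45} = 2 + \frac{2}{45} = \frac{92}{45}$)
$B{\left(I \right)} = - \frac{45}{133}$ ($B{\left(I \right)} = \frac{1}{-5 + \frac{92}{45}} = \frac{1}{- \frac{133}{45}} = - \frac{45}{133}$)
$B{\left(2 \right)} - 24 = - \frac{45}{133} - 24 = - \frac{3237}{133}$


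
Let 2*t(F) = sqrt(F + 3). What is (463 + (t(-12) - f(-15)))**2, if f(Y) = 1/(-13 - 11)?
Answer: 123497473/576 + 11113*I/8 ≈ 2.1441e+5 + 1389.1*I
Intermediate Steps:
f(Y) = -1/24 (f(Y) = 1/(-24) = -1/24)
t(F) = sqrt(3 + F)/2 (t(F) = sqrt(F + 3)/2 = sqrt(3 + F)/2)
(463 + (t(-12) - f(-15)))**2 = (463 + (sqrt(3 - 12)/2 - 1*(-1/24)))**2 = (463 + (sqrt(-9)/2 + 1/24))**2 = (463 + ((3*I)/2 + 1/24))**2 = (463 + (3*I/2 + 1/24))**2 = (463 + (1/24 + 3*I/2))**2 = (11113/24 + 3*I/2)**2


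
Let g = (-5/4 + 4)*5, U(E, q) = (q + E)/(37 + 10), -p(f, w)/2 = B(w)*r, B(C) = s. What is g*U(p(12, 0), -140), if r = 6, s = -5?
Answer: -1100/47 ≈ -23.404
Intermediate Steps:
B(C) = -5
p(f, w) = 60 (p(f, w) = -(-10)*6 = -2*(-30) = 60)
U(E, q) = E/47 + q/47 (U(E, q) = (E + q)/47 = (E + q)*(1/47) = E/47 + q/47)
g = 55/4 (g = (-5*¼ + 4)*5 = (-5/4 + 4)*5 = (11/4)*5 = 55/4 ≈ 13.750)
g*U(p(12, 0), -140) = 55*((1/47)*60 + (1/47)*(-140))/4 = 55*(60/47 - 140/47)/4 = (55/4)*(-80/47) = -1100/47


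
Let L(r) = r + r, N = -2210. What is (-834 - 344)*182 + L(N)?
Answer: -218816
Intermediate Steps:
L(r) = 2*r
(-834 - 344)*182 + L(N) = (-834 - 344)*182 + 2*(-2210) = -1178*182 - 4420 = -214396 - 4420 = -218816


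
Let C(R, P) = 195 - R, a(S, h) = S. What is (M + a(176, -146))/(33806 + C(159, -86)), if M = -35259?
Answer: -35083/33842 ≈ -1.0367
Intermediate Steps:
(M + a(176, -146))/(33806 + C(159, -86)) = (-35259 + 176)/(33806 + (195 - 1*159)) = -35083/(33806 + (195 - 159)) = -35083/(33806 + 36) = -35083/33842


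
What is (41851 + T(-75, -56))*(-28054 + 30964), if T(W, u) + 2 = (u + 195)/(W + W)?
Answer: 608889467/5 ≈ 1.2178e+8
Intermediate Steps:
T(W, u) = -2 + (195 + u)/(2*W) (T(W, u) = -2 + (u + 195)/(W + W) = -2 + (195 + u)/((2*W)) = -2 + (195 + u)*(1/(2*W)) = -2 + (195 + u)/(2*W))
(41851 + T(-75, -56))*(-28054 + 30964) = (41851 + (½)*(195 - 56 - 4*(-75))/(-75))*(-28054 + 30964) = (41851 + (½)*(-1/75)*(195 - 56 + 300))*2910 = (41851 + (½)*(-1/75)*439)*2910 = (41851 - 439/150)*2910 = (6277211/150)*2910 = 608889467/5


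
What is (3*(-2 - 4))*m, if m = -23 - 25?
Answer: 864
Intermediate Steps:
m = -48
(3*(-2 - 4))*m = (3*(-2 - 4))*(-48) = (3*(-6))*(-48) = -18*(-48) = 864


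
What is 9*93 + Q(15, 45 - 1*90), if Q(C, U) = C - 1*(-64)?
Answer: 916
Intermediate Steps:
Q(C, U) = 64 + C (Q(C, U) = C + 64 = 64 + C)
9*93 + Q(15, 45 - 1*90) = 9*93 + (64 + 15) = 837 + 79 = 916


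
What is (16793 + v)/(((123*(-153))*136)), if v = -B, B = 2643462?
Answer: 2626669/2559384 ≈ 1.0263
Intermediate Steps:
v = -2643462 (v = -1*2643462 = -2643462)
(16793 + v)/(((123*(-153))*136)) = (16793 - 2643462)/(((123*(-153))*136)) = -2626669/((-18819*136)) = -2626669/(-2559384) = -2626669*(-1/2559384) = 2626669/2559384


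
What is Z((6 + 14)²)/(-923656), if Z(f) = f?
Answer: -50/115457 ≈ -0.00043306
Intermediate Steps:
Z((6 + 14)²)/(-923656) = (6 + 14)²/(-923656) = 20²*(-1/923656) = 400*(-1/923656) = -50/115457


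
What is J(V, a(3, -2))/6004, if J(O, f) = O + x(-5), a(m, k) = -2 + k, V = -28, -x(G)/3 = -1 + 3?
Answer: -17/3002 ≈ -0.0056629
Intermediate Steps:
x(G) = -6 (x(G) = -3*(-1 + 3) = -3*2 = -6)
J(O, f) = -6 + O (J(O, f) = O - 6 = -6 + O)
J(V, a(3, -2))/6004 = (-6 - 28)/6004 = -34*1/6004 = -17/3002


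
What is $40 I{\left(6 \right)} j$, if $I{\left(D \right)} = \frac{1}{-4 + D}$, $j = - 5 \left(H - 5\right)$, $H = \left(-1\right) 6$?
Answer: $1100$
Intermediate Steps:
$H = -6$
$j = 55$ ($j = - 5 \left(-6 - 5\right) = \left(-5\right) \left(-11\right) = 55$)
$40 I{\left(6 \right)} j = \frac{40}{-4 + 6} \cdot 55 = \frac{40}{2} \cdot 55 = 40 \cdot \frac{1}{2} \cdot 55 = 20 \cdot 55 = 1100$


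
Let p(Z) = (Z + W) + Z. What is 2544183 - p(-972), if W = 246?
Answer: 2545881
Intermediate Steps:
p(Z) = 246 + 2*Z (p(Z) = (Z + 246) + Z = (246 + Z) + Z = 246 + 2*Z)
2544183 - p(-972) = 2544183 - (246 + 2*(-972)) = 2544183 - (246 - 1944) = 2544183 - 1*(-1698) = 2544183 + 1698 = 2545881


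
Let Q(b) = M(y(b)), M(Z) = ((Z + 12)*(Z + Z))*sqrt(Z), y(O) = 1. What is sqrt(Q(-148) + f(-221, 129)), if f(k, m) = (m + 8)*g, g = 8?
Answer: sqrt(1122) ≈ 33.496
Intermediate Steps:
M(Z) = 2*Z**(3/2)*(12 + Z) (M(Z) = ((12 + Z)*(2*Z))*sqrt(Z) = (2*Z*(12 + Z))*sqrt(Z) = 2*Z**(3/2)*(12 + Z))
Q(b) = 26 (Q(b) = 2*1**(3/2)*(12 + 1) = 2*1*13 = 26)
f(k, m) = 64 + 8*m (f(k, m) = (m + 8)*8 = (8 + m)*8 = 64 + 8*m)
sqrt(Q(-148) + f(-221, 129)) = sqrt(26 + (64 + 8*129)) = sqrt(26 + (64 + 1032)) = sqrt(26 + 1096) = sqrt(1122)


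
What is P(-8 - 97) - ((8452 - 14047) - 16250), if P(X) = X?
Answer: 21740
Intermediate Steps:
P(-8 - 97) - ((8452 - 14047) - 16250) = (-8 - 97) - ((8452 - 14047) - 16250) = -105 - (-5595 - 16250) = -105 - 1*(-21845) = -105 + 21845 = 21740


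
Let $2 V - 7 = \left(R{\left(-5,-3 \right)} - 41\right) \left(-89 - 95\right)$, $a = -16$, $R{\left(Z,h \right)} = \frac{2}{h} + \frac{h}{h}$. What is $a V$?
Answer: $- \frac{179752}{3} \approx -59917.0$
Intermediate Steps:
$R{\left(Z,h \right)} = 1 + \frac{2}{h}$ ($R{\left(Z,h \right)} = \frac{2}{h} + 1 = 1 + \frac{2}{h}$)
$V = \frac{22469}{6}$ ($V = \frac{7}{2} + \frac{\left(\frac{2 - 3}{-3} - 41\right) \left(-89 - 95\right)}{2} = \frac{7}{2} + \frac{\left(\left(- \frac{1}{3}\right) \left(-1\right) - 41\right) \left(-184\right)}{2} = \frac{7}{2} + \frac{\left(\frac{1}{3} - 41\right) \left(-184\right)}{2} = \frac{7}{2} + \frac{\left(- \frac{122}{3}\right) \left(-184\right)}{2} = \frac{7}{2} + \frac{1}{2} \cdot \frac{22448}{3} = \frac{7}{2} + \frac{11224}{3} = \frac{22469}{6} \approx 3744.8$)
$a V = \left(-16\right) \frac{22469}{6} = - \frac{179752}{3}$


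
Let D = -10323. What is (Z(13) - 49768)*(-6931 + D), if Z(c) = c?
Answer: 858472770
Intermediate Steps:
(Z(13) - 49768)*(-6931 + D) = (13 - 49768)*(-6931 - 10323) = -49755*(-17254) = 858472770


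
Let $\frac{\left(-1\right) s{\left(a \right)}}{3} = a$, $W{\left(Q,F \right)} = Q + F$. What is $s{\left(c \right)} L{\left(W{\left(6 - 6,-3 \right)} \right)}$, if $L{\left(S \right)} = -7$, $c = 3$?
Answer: $63$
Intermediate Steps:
$W{\left(Q,F \right)} = F + Q$
$s{\left(a \right)} = - 3 a$
$s{\left(c \right)} L{\left(W{\left(6 - 6,-3 \right)} \right)} = \left(-3\right) 3 \left(-7\right) = \left(-9\right) \left(-7\right) = 63$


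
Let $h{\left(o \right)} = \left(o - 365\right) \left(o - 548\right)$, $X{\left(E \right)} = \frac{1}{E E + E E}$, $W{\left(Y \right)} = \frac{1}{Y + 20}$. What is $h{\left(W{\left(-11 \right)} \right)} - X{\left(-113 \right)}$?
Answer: $\frac{413547151271}{2068578} \approx 1.9992 \cdot 10^{5}$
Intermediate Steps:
$W{\left(Y \right)} = \frac{1}{20 + Y}$
$X{\left(E \right)} = \frac{1}{2 E^{2}}$ ($X{\left(E \right)} = \frac{1}{E^{2} + E^{2}} = \frac{1}{2 E^{2}}$)
$h{\left(o \right)} = \left(-548 + o\right) \left(-365 + o\right)$ ($h{\left(o \right)} = \left(-365 + o\right) \left(-548 + o\right) = \left(-548 + o\right) \left(-365 + o\right)$)
$h{\left(W{\left(-11 \right)} \right)} - X{\left(-113 \right)} = \left(200020 + \left(\frac{1}{20 - 11}\right)^{2} - \frac{913}{20 - 11}\right) - \frac{1}{2 \cdot 12769} = \left(200020 + \left(\frac{1}{9}\right)^{2} - \frac{913}{9}\right) - \frac{1}{2} \cdot \frac{1}{12769} = \left(200020 + \left(\frac{1}{9}\right)^{2} - \frac{913}{9}\right) - \frac{1}{25538} = \left(200020 + \frac{1}{81} - \frac{913}{9}\right) - \frac{1}{25538} = \frac{16193404}{81} - \frac{1}{25538} = \frac{413547151271}{2068578}$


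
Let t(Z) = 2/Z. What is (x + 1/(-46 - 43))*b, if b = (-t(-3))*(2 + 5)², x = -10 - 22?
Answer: -279202/267 ≈ -1045.7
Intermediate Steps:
x = -32
b = 98/3 (b = (-2/(-3))*(2 + 5)² = -2*(-1)/3*7² = -1*(-⅔)*49 = (⅔)*49 = 98/3 ≈ 32.667)
(x + 1/(-46 - 43))*b = (-32 + 1/(-46 - 43))*(98/3) = (-32 + 1/(-89))*(98/3) = (-32 - 1/89)*(98/3) = -2849/89*98/3 = -279202/267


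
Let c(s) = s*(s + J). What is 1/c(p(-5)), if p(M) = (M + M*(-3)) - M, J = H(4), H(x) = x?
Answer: 1/285 ≈ 0.0035088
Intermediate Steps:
J = 4
p(M) = -3*M (p(M) = (M - 3*M) - M = -2*M - M = -3*M)
c(s) = s*(4 + s) (c(s) = s*(s + 4) = s*(4 + s))
1/c(p(-5)) = 1/((-3*(-5))*(4 - 3*(-5))) = 1/(15*(4 + 15)) = 1/(15*19) = 1/285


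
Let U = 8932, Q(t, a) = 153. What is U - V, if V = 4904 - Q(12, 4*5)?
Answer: 4181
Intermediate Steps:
V = 4751 (V = 4904 - 1*153 = 4904 - 153 = 4751)
U - V = 8932 - 1*4751 = 8932 - 4751 = 4181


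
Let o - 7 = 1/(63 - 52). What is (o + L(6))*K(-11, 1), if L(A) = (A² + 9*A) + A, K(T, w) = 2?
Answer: 2268/11 ≈ 206.18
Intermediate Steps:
L(A) = A² + 10*A
o = 78/11 (o = 7 + 1/(63 - 52) = 7 + 1/11 = 78/11 ≈ 7.0909)
(o + L(6))*K(-11, 1) = (78/11 + 6*(10 + 6))*2 = (78/11 + 6*16)*2 = (78/11 + 96)*2 = (1134/11)*2 = 2268/11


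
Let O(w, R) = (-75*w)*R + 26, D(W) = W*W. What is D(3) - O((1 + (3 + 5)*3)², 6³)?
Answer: 10124983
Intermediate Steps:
D(W) = W²
O(w, R) = 26 - 75*R*w (O(w, R) = -75*R*w + 26 = 26 - 75*R*w)
D(3) - O((1 + (3 + 5)*3)², 6³) = 3² - (26 - 75*6³*(1 + (3 + 5)*3)²) = 9 - (26 - 75*216*(1 + 8*3)²) = 9 - (26 - 75*216*(1 + 24)²) = 9 - (26 - 75*216*25²) = 9 - (26 - 75*216*625) = 9 - (26 - 10125000) = 9 - 1*(-10124974) = 9 + 10124974 = 10124983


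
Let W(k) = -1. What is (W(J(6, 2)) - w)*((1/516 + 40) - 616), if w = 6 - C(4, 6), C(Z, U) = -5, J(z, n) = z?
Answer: 297215/43 ≈ 6912.0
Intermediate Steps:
w = 11 (w = 6 - 1*(-5) = 6 + 5 = 11)
(W(J(6, 2)) - w)*((1/516 + 40) - 616) = (-1 - 1*11)*((1/516 + 40) - 616) = (-1 - 11)*((1/516 + 40) - 616) = -12*(20641/516 - 616) = -12*(-297215/516) = 297215/43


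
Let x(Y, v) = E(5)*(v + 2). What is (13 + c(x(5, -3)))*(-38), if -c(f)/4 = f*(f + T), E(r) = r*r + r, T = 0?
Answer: 136306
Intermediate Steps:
E(r) = r + r² (E(r) = r² + r = r + r²)
x(Y, v) = 60 + 30*v (x(Y, v) = (5*(1 + 5))*(v + 2) = (5*6)*(2 + v) = 30*(2 + v) = 60 + 30*v)
c(f) = -4*f² (c(f) = -4*f*(f + 0) = -4*f*f = -4*f²)
(13 + c(x(5, -3)))*(-38) = (13 - 4*(60 + 30*(-3))²)*(-38) = (13 - 4*(60 - 90)²)*(-38) = (13 - 4*(-30)²)*(-38) = (13 - 4*900)*(-38) = (13 - 3600)*(-38) = -3587*(-38) = 136306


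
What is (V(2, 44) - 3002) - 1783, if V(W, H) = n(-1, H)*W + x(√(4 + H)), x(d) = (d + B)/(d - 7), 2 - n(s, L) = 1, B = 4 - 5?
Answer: -4824 - 24*√3 ≈ -4865.6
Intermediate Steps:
B = -1
n(s, L) = 1 (n(s, L) = 2 - 1*1 = 2 - 1 = 1)
x(d) = (-1 + d)/(-7 + d) (x(d) = (d - 1)/(d - 7) = (-1 + d)/(-7 + d))
V(W, H) = W + (-1 + √(4 + H))/(-7 + √(4 + H)) (V(W, H) = 1*W + (-1 + √(4 + H))/(-7 + √(4 + H)) = W + (-1 + √(4 + H))/(-7 + √(4 + H)))
(V(2, 44) - 3002) - 1783 = ((-1 + √(4 + 44) + 2*(-7 + √(4 + 44)))/(-7 + √(4 + 44)) - 3002) - 1783 = ((-1 + √48 + 2*(-7 + √48))/(-7 + √48) - 3002) - 1783 = ((-1 + 4*√3 + 2*(-7 + 4*√3))/(-7 + 4*√3) - 3002) - 1783 = ((-1 + 4*√3 + (-14 + 8*√3))/(-7 + 4*√3) - 3002) - 1783 = ((-15 + 12*√3)/(-7 + 4*√3) - 3002) - 1783 = (-3002 + (-15 + 12*√3)/(-7 + 4*√3)) - 1783 = -4785 + (-15 + 12*√3)/(-7 + 4*√3)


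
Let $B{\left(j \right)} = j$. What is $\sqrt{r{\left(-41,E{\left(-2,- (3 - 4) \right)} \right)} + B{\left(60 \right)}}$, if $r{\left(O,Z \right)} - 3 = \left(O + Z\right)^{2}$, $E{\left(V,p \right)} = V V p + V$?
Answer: $12 \sqrt{11} \approx 39.799$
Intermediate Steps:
$E{\left(V,p \right)} = V + p V^{2}$ ($E{\left(V,p \right)} = V^{2} p + V = p V^{2} + V = V + p V^{2}$)
$r{\left(O,Z \right)} = 3 + \left(O + Z\right)^{2}$
$\sqrt{r{\left(-41,E{\left(-2,- (3 - 4) \right)} \right)} + B{\left(60 \right)}} = \sqrt{\left(3 + \left(-41 - 2 \left(1 - 2 \left(- (3 - 4)\right)\right)\right)^{2}\right) + 60} = \sqrt{\left(3 + \left(-41 - 2 \left(1 - 2 \left(\left(-1\right) \left(-1\right)\right)\right)\right)^{2}\right) + 60} = \sqrt{\left(3 + \left(-41 - 2 \left(1 - 2\right)\right)^{2}\right) + 60} = \sqrt{\left(3 + \left(-41 - -2\right)^{2}\right) + 60} = \sqrt{\left(3 + \left(-41 + 2\right)^{2}\right) + 60} = \sqrt{\left(3 + \left(-39\right)^{2}\right) + 60} = \sqrt{\left(3 + 1521\right) + 60} = \sqrt{1524 + 60} = \sqrt{1584} = 12 \sqrt{11}$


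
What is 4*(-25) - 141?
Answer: -241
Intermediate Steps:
4*(-25) - 141 = -100 - 141 = -241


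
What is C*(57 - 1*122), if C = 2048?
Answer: -133120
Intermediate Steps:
C*(57 - 1*122) = 2048*(57 - 1*122) = 2048*(57 - 122) = 2048*(-65) = -133120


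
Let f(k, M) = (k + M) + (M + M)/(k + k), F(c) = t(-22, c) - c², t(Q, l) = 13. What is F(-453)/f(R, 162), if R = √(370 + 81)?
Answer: -14992030152/11460275 + 125785148*√451/11460275 ≈ -1075.1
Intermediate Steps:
F(c) = 13 - c²
R = √451 ≈ 21.237
f(k, M) = M + k + M/k (f(k, M) = (M + k) + (2*M)/((2*k)) = (M + k) + (2*M)*(1/(2*k)) = (M + k) + M/k = M + k + M/k)
F(-453)/f(R, 162) = (13 - 1*(-453)²)/(162 + √451 + 162/(√451)) = (13 - 1*205209)/(162 + √451 + 162*(√451/451)) = (13 - 205209)/(162 + √451 + 162*√451/451) = -205196/(162 + 613*√451/451)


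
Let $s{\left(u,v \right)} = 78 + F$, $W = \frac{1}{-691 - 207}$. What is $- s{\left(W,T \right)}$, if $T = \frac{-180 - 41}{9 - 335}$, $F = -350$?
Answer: $272$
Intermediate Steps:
$T = \frac{221}{326}$ ($T = - \frac{221}{-326} = \left(-221\right) \left(- \frac{1}{326}\right) = \frac{221}{326} \approx 0.67791$)
$W = - \frac{1}{898}$ ($W = \frac{1}{-898} = - \frac{1}{898} \approx -0.0011136$)
$s{\left(u,v \right)} = -272$ ($s{\left(u,v \right)} = 78 - 350 = -272$)
$- s{\left(W,T \right)} = \left(-1\right) \left(-272\right) = 272$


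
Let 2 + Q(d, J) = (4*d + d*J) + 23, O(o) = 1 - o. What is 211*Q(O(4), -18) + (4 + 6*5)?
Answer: 13327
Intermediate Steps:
Q(d, J) = 21 + 4*d + J*d (Q(d, J) = -2 + ((4*d + d*J) + 23) = -2 + ((4*d + J*d) + 23) = -2 + (23 + 4*d + J*d) = 21 + 4*d + J*d)
211*Q(O(4), -18) + (4 + 6*5) = 211*(21 + 4*(1 - 1*4) - 18*(1 - 1*4)) + (4 + 6*5) = 211*(21 + 4*(1 - 4) - 18*(1 - 4)) + (4 + 30) = 211*(21 + 4*(-3) - 18*(-3)) + 34 = 211*(21 - 12 + 54) + 34 = 211*63 + 34 = 13293 + 34 = 13327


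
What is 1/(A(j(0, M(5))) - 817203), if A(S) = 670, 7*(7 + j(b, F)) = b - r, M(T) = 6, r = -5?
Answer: -1/816533 ≈ -1.2247e-6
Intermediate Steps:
j(b, F) = -44/7 + b/7 (j(b, F) = -7 + (b - 1*(-5))/7 = -7 + (b + 5)/7 = -7 + (5 + b)/7 = -7 + (5/7 + b/7) = -44/7 + b/7)
1/(A(j(0, M(5))) - 817203) = 1/(670 - 817203) = 1/(-816533) = -1/816533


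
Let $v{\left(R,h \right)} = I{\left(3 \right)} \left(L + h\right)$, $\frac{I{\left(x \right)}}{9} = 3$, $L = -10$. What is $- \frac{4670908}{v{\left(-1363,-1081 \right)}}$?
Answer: $\frac{4670908}{29457} \approx 158.57$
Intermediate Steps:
$I{\left(x \right)} = 27$ ($I{\left(x \right)} = 9 \cdot 3 = 27$)
$v{\left(R,h \right)} = -270 + 27 h$ ($v{\left(R,h \right)} = 27 \left(-10 + h\right) = -270 + 27 h$)
$- \frac{4670908}{v{\left(-1363,-1081 \right)}} = - \frac{4670908}{-270 + 27 \left(-1081\right)} = - \frac{4670908}{-270 - 29187} = - \frac{4670908}{-29457} = \left(-4670908\right) \left(- \frac{1}{29457}\right) = \frac{4670908}{29457}$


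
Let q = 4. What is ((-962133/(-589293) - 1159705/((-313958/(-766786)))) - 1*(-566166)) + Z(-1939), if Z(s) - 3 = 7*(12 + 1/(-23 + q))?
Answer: -1327661859901972774/585875297031 ≈ -2.2661e+6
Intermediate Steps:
Z(s) = 1646/19 (Z(s) = 3 + 7*(12 + 1/(-23 + 4)) = 3 + 7*(12 + 1/(-19)) = 3 + 7*(12 - 1/19) = 3 + 7*(227/19) = 3 + 1589/19 = 1646/19)
((-962133/(-589293) - 1159705/((-313958/(-766786)))) - 1*(-566166)) + Z(-1939) = ((-962133/(-589293) - 1159705/((-313958/(-766786)))) - 1*(-566166)) + 1646/19 = ((-962133*(-1/589293) - 1159705/((-313958*(-1/766786)))) + 566166) + 1646/19 = ((320711/196431 - 1159705/156979/383393) + 566166) + 1646/19 = ((320711/196431 - 1159705*383393/156979) + 566166) + 1646/19 = ((320711/196431 - 444622779065/156979) + 566166) + 1646/19 = (-87337646769624946/30835541949 + 566166) + 1646/19 = -69879611326527412/30835541949 + 1646/19 = -1327661859901972774/585875297031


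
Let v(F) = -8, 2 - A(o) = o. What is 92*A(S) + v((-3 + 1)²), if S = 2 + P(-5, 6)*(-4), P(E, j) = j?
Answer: 2200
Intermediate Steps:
S = -22 (S = 2 + 6*(-4) = 2 - 24 = -22)
A(o) = 2 - o
92*A(S) + v((-3 + 1)²) = 92*(2 - 1*(-22)) - 8 = 92*(2 + 22) - 8 = 92*24 - 8 = 2208 - 8 = 2200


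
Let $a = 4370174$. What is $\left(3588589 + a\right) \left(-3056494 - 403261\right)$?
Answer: $-27535370083065$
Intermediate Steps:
$\left(3588589 + a\right) \left(-3056494 - 403261\right) = \left(3588589 + 4370174\right) \left(-3056494 - 403261\right) = 7958763 \left(-3459755\right) = -27535370083065$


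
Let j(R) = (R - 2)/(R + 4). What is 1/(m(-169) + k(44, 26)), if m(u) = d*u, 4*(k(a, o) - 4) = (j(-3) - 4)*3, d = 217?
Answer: -4/146703 ≈ -2.7266e-5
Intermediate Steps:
j(R) = (-2 + R)/(4 + R)
k(a, o) = -11/4 (k(a, o) = 4 + (((-2 - 3)/(4 - 3) - 4)*3)/4 = 4 + ((-5/1 - 4)*3)/4 = 4 + ((1*(-5) - 4)*3)/4 = 4 + ((-5 - 4)*3)/4 = 4 + (-9*3)/4 = 4 + (¼)*(-27) = 4 - 27/4 = -11/4)
m(u) = 217*u
1/(m(-169) + k(44, 26)) = 1/(217*(-169) - 11/4) = 1/(-36673 - 11/4) = 1/(-146703/4) = -4/146703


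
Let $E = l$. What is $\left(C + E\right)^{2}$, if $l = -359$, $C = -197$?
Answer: $309136$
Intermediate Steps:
$E = -359$
$\left(C + E\right)^{2} = \left(-197 - 359\right)^{2} = \left(-556\right)^{2} = 309136$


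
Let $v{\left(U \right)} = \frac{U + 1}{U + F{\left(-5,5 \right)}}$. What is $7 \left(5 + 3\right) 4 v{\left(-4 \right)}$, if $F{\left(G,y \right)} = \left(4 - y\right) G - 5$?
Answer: $168$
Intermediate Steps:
$F{\left(G,y \right)} = -5 + G \left(4 - y\right)$ ($F{\left(G,y \right)} = G \left(4 - y\right) - 5 = -5 + G \left(4 - y\right)$)
$v{\left(U \right)} = \frac{1 + U}{U}$ ($v{\left(U \right)} = \frac{U + 1}{U - \left(25 - 25\right)} = \frac{1 + U}{U - 0} = \frac{1 + U}{U + 0} = \frac{1 + U}{U}$)
$7 \left(5 + 3\right) 4 v{\left(-4 \right)} = 7 \left(5 + 3\right) 4 \frac{1 - 4}{-4} = 7 \cdot 8 \cdot 4 \left(\left(- \frac{1}{4}\right) \left(-3\right)\right) = 7 \cdot 32 \cdot \frac{3}{4} = 224 \cdot \frac{3}{4} = 168$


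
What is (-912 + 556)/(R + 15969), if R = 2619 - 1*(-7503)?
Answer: -356/26091 ≈ -0.013645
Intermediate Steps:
R = 10122 (R = 2619 + 7503 = 10122)
(-912 + 556)/(R + 15969) = (-912 + 556)/(10122 + 15969) = -356/26091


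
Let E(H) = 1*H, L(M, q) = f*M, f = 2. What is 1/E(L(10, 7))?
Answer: 1/20 ≈ 0.050000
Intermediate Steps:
L(M, q) = 2*M
E(H) = H
1/E(L(10, 7)) = 1/(2*10) = 1/20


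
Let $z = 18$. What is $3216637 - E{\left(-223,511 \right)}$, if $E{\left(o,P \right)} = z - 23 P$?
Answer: $3228372$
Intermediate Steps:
$E{\left(o,P \right)} = 18 - 23 P$
$3216637 - E{\left(-223,511 \right)} = 3216637 - \left(18 - 11753\right) = 3216637 - -11735 = 3216637 + 11735 = 3228372$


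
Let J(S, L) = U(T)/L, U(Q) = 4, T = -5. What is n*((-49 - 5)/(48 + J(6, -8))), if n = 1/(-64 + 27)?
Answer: 108/3515 ≈ 0.030725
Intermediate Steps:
J(S, L) = 4/L
n = -1/37 (n = 1/(-37) = -1/37 ≈ -0.027027)
n*((-49 - 5)/(48 + J(6, -8))) = -(-49 - 5)/(37*(48 + 4/(-8))) = -(-54)/(37*(48 + 4*(-1/8))) = -(-54)/(37*(48 - 1/2)) = -(-54)/(37*95/2) = -(-54)*2/(37*95) = -1/37*(-108/95) = 108/3515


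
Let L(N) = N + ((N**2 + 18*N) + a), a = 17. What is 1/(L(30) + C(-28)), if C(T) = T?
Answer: 1/1459 ≈ 0.00068540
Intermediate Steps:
L(N) = 17 + N**2 + 19*N (L(N) = N + ((N**2 + 18*N) + 17) = N + (17 + N**2 + 18*N) = 17 + N**2 + 19*N)
1/(L(30) + C(-28)) = 1/((17 + 30**2 + 19*30) - 28) = 1/((17 + 900 + 570) - 28) = 1/(1487 - 28) = 1/1459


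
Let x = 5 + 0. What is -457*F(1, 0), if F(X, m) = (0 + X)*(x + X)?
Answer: -2742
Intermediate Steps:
x = 5
F(X, m) = X*(5 + X) (F(X, m) = (0 + X)*(5 + X) = X*(5 + X))
-457*F(1, 0) = -457*(5 + 1) = -457*6 = -2742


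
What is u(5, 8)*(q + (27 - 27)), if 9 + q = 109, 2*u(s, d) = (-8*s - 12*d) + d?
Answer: -6400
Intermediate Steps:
u(s, d) = -4*s - 11*d/2 (u(s, d) = ((-8*s - 12*d) + d)/2 = ((-12*d - 8*s) + d)/2 = (-11*d - 8*s)/2 = -4*s - 11*d/2)
q = 100 (q = -9 + 109 = 100)
u(5, 8)*(q + (27 - 27)) = (-4*5 - 11/2*8)*(100 + (27 - 27)) = (-20 - 44)*(100 + 0) = -64*100 = -6400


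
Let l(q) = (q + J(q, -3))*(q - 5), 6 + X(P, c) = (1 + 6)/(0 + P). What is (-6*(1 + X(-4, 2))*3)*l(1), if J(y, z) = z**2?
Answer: -4860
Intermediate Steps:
X(P, c) = -6 + 7/P (X(P, c) = -6 + (1 + 6)/(0 + P) = -6 + 7/P)
l(q) = (-5 + q)*(9 + q) (l(q) = (q + (-3)**2)*(q - 5) = (q + 9)*(-5 + q) = (9 + q)*(-5 + q) = (-5 + q)*(9 + q))
(-6*(1 + X(-4, 2))*3)*l(1) = (-6*(1 + (-6 + 7/(-4)))*3)*(-45 + 1**2 + 4*1) = (-6*(1 + (-6 + 7*(-1/4)))*3)*(-45 + 1 + 4) = -6*(1 + (-6 - 7/4))*3*(-40) = -6*(1 - 31/4)*3*(-40) = -(-81)*3/2*(-40) = -6*(-81/4)*(-40) = (243/2)*(-40) = -4860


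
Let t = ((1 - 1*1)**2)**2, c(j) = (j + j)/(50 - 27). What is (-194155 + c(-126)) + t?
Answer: -4465817/23 ≈ -1.9417e+5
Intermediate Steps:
c(j) = 2*j/23 (c(j) = (2*j)/23 = (2*j)*(1/23) = 2*j/23)
t = 0 (t = ((1 - 1)**2)**2 = (0**2)**2 = 0**2 = 0)
(-194155 + c(-126)) + t = (-194155 + (2/23)*(-126)) + 0 = (-194155 - 252/23) + 0 = -4465817/23 + 0 = -4465817/23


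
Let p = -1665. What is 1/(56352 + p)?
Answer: 1/54687 ≈ 1.8286e-5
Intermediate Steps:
1/(56352 + p) = 1/(56352 - 1665) = 1/54687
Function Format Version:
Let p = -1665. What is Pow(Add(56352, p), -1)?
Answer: Rational(1, 54687) ≈ 1.8286e-5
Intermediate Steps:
Pow(Add(56352, p), -1) = Pow(Add(56352, -1665), -1) = Pow(54687, -1) = Rational(1, 54687)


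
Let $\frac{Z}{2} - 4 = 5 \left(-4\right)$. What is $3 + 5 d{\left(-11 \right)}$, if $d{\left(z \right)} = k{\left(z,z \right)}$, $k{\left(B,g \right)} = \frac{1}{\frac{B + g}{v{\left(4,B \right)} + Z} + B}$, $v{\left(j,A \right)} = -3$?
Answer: $\frac{914}{363} \approx 2.5179$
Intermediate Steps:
$Z = -32$ ($Z = 8 + 2 \cdot 5 \left(-4\right) = 8 + 2 \left(-20\right) = 8 - 40 = -32$)
$k{\left(B,g \right)} = \frac{1}{- \frac{g}{35} + \frac{34 B}{35}}$ ($k{\left(B,g \right)} = \frac{1}{\frac{B + g}{-3 - 32} + B} = \frac{1}{\frac{B + g}{-35} + B} = \frac{1}{\left(B + g\right) \left(- \frac{1}{35}\right) + B} = \frac{1}{\left(- \frac{B}{35} - \frac{g}{35}\right) + B} = \frac{1}{- \frac{g}{35} + \frac{34 B}{35}}$)
$d{\left(z \right)} = \frac{35}{33 z}$ ($d{\left(z \right)} = \frac{35}{- z + 34 z} = \frac{35}{33 z}$)
$3 + 5 d{\left(-11 \right)} = 3 + 5 \frac{35}{33 \left(-11\right)} = 3 + 5 \cdot \frac{35}{33} \left(- \frac{1}{11}\right) = 3 + 5 \left(- \frac{35}{363}\right) = 3 - \frac{175}{363} = \frac{914}{363}$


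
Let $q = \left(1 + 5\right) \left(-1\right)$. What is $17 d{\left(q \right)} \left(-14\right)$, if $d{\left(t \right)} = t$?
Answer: $1428$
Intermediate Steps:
$q = -6$ ($q = 6 \left(-1\right) = -6$)
$17 d{\left(q \right)} \left(-14\right) = 17 \left(-6\right) \left(-14\right) = \left(-102\right) \left(-14\right) = 1428$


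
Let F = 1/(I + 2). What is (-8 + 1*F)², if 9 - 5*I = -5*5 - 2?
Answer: 131769/2116 ≈ 62.273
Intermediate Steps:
I = 36/5 (I = 9/5 - (-5*5 - 2)/5 = 9/5 - (-25 - 2)/5 = 9/5 - ⅕*(-27) = 9/5 + 27/5 = 36/5 ≈ 7.2000)
F = 5/46 (F = 1/(36/5 + 2) = 1/(46/5) = 5/46 ≈ 0.10870)
(-8 + 1*F)² = (-8 + 1*(5/46))² = (-8 + 5/46)² = (-363/46)² = 131769/2116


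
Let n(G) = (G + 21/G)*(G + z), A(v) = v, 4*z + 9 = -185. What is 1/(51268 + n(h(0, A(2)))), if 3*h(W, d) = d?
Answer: 36/1790257 ≈ 2.0109e-5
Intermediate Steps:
z = -97/2 (z = -9/4 + (1/4)*(-185) = -9/4 - 185/4 = -97/2 ≈ -48.500)
h(W, d) = d/3
n(G) = (-97/2 + G)*(G + 21/G) (n(G) = (G + 21/G)*(G - 97/2) = (G + 21/G)*(-97/2 + G) = (-97/2 + G)*(G + 21/G))
1/(51268 + n(h(0, A(2)))) = 1/(51268 + (21 + ((1/3)*2)**2 - 2037/(2*((1/3)*2)) - 97*2/6)) = 1/(51268 + (21 + (2/3)**2 - 2037/(2*2/3) - 97/2*2/3)) = 1/(51268 + (21 + 4/9 - 2037/2*3/2 - 97/3)) = 1/(51268 + (21 + 4/9 - 6111/4 - 97/3)) = 1/(51268 - 55391/36) = 1/(1790257/36) = 36/1790257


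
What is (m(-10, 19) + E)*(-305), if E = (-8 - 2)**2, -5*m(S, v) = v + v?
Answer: -28182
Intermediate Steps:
m(S, v) = -2*v/5 (m(S, v) = -(v + v)/5 = -2*v/5)
E = 100 (E = (-10)**2 = 100)
(m(-10, 19) + E)*(-305) = (-2/5*19 + 100)*(-305) = (-38/5 + 100)*(-305) = (462/5)*(-305) = -28182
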